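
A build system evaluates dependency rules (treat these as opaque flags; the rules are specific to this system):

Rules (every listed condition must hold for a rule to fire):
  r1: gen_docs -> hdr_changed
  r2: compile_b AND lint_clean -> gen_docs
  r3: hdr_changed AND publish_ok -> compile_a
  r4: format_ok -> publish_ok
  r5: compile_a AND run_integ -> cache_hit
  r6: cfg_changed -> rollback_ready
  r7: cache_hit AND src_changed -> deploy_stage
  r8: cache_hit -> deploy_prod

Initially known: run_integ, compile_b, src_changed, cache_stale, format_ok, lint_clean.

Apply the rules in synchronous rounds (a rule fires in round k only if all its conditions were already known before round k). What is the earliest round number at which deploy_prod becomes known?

5

Round 1 fires r2, r4, giving gen_docs, publish_ok.
Round 2 fires r1, giving hdr_changed.
Round 3 fires r3, giving compile_a.
Round 4 fires r5, giving cache_hit.
Round 5 fires r7, r8, giving deploy_stage, deploy_prod.
deploy_prod first appears in round 5.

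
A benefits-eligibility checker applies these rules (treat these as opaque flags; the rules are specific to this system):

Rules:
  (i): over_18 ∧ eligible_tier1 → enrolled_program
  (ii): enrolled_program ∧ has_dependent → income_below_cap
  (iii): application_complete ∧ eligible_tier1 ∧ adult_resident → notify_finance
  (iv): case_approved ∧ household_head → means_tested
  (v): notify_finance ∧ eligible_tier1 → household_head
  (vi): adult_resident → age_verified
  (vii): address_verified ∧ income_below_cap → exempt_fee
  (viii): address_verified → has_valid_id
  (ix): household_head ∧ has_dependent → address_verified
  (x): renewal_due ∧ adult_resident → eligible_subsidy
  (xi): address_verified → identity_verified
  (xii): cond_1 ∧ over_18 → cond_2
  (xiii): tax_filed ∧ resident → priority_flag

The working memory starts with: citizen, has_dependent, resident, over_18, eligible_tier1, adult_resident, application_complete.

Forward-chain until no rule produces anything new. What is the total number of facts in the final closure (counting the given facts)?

[1] (i) [over_18 ∧ eligible_tier1 → enrolled_program]; (iii) [application_complete ∧ eligible_tier1 ∧ adult_resident → notify_finance]; (vi) [adult_resident → age_verified]. ⇒ new: enrolled_program, notify_finance, age_verified.
[2] (ii) [enrolled_program ∧ has_dependent → income_below_cap]; (v) [notify_finance ∧ eligible_tier1 → household_head]. ⇒ new: income_below_cap, household_head.
[3] (ix) [household_head ∧ has_dependent → address_verified]. ⇒ new: address_verified.
[4] (vii) [address_verified ∧ income_below_cap → exempt_fee]; (viii) [address_verified → has_valid_id]; (xi) [address_verified → identity_verified]. ⇒ new: exempt_fee, has_valid_id, identity_verified.
Closure: {address_verified, adult_resident, age_verified, application_complete, citizen, eligible_tier1, enrolled_program, exempt_fee, has_dependent, has_valid_id, household_head, identity_verified, income_below_cap, notify_finance, over_18, resident} — 16 facts.

16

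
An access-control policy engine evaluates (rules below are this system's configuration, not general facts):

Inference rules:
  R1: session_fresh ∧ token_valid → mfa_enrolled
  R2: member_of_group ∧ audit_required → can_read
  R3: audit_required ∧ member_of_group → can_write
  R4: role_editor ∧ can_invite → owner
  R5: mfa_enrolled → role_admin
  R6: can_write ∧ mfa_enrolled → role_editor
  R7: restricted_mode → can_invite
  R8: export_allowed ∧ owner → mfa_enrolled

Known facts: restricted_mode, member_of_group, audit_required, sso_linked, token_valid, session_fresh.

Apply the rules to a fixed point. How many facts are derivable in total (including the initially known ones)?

13

Round 1 fires R1, R2, R3, R7, giving mfa_enrolled, can_read, can_write, can_invite.
Round 2 fires R5, R6, giving role_admin, role_editor.
Round 3 fires R4, giving owner.
Closure: {audit_required, can_invite, can_read, can_write, member_of_group, mfa_enrolled, owner, restricted_mode, role_admin, role_editor, session_fresh, sso_linked, token_valid} — 13 facts.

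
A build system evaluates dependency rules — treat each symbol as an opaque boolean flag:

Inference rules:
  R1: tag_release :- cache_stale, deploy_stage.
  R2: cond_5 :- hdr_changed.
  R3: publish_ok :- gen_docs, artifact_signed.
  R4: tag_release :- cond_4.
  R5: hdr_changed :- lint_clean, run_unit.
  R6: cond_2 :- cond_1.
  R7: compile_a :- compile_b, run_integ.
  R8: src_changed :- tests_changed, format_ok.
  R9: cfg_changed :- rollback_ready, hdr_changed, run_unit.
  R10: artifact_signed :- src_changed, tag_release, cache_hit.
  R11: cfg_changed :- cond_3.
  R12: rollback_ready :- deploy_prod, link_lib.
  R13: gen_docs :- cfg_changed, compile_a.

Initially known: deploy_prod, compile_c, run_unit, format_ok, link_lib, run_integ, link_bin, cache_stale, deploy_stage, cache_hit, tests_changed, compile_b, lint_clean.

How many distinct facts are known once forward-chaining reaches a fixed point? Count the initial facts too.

23

Round 1 fires R1, R5, R7, R8, R12, giving tag_release, hdr_changed, compile_a, src_changed, rollback_ready.
Round 2 fires R2, R9, R10, giving cond_5, cfg_changed, artifact_signed.
Round 3 fires R13, giving gen_docs.
Round 4 fires R3, giving publish_ok.
Closure: {artifact_signed, cache_hit, cache_stale, cfg_changed, compile_a, compile_b, compile_c, cond_5, deploy_prod, deploy_stage, format_ok, gen_docs, hdr_changed, link_bin, link_lib, lint_clean, publish_ok, rollback_ready, run_integ, run_unit, src_changed, tag_release, tests_changed} — 23 facts.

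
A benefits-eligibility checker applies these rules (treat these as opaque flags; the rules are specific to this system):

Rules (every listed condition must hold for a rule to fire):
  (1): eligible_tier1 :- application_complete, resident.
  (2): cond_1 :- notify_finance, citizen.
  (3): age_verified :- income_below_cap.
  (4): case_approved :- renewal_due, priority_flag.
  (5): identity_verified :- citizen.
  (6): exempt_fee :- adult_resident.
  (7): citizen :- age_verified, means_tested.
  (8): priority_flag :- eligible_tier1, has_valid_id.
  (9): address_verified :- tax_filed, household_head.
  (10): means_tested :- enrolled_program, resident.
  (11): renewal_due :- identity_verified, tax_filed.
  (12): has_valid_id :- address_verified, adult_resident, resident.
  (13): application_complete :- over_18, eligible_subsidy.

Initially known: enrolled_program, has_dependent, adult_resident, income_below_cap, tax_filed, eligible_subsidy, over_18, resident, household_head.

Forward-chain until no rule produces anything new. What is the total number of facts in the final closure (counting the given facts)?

Round 1 — (3), (6), (9), (10), (13), derive age_verified, exempt_fee, address_verified, means_tested, application_complete.
Round 2 — (1), (7), (12), derive eligible_tier1, citizen, has_valid_id.
Round 3 — (5), (8), derive identity_verified, priority_flag.
Round 4 — (11), derive renewal_due.
Round 5 — (4), derive case_approved.
Closure: {address_verified, adult_resident, age_verified, application_complete, case_approved, citizen, eligible_subsidy, eligible_tier1, enrolled_program, exempt_fee, has_dependent, has_valid_id, household_head, identity_verified, income_below_cap, means_tested, over_18, priority_flag, renewal_due, resident, tax_filed} — 21 facts.

21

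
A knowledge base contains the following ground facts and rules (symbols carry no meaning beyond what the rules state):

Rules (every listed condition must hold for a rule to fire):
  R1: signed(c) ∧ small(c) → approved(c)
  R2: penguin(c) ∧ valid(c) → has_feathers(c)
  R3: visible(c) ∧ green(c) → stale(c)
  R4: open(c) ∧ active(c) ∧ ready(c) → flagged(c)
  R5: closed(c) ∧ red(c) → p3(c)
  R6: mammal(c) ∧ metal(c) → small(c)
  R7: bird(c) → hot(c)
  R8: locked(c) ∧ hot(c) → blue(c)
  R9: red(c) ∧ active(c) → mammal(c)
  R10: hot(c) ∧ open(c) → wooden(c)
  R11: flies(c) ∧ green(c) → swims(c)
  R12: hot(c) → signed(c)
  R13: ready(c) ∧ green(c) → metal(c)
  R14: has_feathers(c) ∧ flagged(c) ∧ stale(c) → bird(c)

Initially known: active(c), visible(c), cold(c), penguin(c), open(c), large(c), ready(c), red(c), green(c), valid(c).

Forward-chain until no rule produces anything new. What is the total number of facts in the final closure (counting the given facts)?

21

Round 1 fires R2, R3, R4, R9, R13, giving has_feathers(c), stale(c), flagged(c), mammal(c), metal(c).
Round 2 fires R6, R14, giving small(c), bird(c).
Round 3 fires R7, giving hot(c).
Round 4 fires R10, R12, giving wooden(c), signed(c).
Round 5 fires R1, giving approved(c).
Closure: {active(c), approved(c), bird(c), cold(c), flagged(c), green(c), has_feathers(c), hot(c), large(c), mammal(c), metal(c), open(c), penguin(c), ready(c), red(c), signed(c), small(c), stale(c), valid(c), visible(c), wooden(c)} — 21 facts.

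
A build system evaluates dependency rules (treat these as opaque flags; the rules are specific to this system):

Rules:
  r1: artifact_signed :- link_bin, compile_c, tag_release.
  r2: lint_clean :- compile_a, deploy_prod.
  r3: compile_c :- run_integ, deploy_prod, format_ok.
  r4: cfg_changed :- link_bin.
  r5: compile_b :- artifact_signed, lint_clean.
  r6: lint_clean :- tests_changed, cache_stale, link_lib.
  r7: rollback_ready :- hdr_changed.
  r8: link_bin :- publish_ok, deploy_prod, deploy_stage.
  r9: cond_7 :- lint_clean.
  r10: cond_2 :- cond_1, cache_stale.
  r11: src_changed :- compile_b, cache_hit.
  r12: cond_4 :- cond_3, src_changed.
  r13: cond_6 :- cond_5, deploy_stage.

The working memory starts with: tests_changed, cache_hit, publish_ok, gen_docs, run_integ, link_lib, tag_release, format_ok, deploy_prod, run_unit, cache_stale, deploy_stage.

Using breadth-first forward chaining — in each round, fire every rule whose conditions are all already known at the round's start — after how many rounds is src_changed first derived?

4

Round 1 fires r3, r6, r8, giving compile_c, lint_clean, link_bin.
Round 2 fires r1, r4, r9, giving artifact_signed, cfg_changed, cond_7.
Round 3 fires r5, giving compile_b.
Round 4 fires r11, giving src_changed.
src_changed first appears in round 4.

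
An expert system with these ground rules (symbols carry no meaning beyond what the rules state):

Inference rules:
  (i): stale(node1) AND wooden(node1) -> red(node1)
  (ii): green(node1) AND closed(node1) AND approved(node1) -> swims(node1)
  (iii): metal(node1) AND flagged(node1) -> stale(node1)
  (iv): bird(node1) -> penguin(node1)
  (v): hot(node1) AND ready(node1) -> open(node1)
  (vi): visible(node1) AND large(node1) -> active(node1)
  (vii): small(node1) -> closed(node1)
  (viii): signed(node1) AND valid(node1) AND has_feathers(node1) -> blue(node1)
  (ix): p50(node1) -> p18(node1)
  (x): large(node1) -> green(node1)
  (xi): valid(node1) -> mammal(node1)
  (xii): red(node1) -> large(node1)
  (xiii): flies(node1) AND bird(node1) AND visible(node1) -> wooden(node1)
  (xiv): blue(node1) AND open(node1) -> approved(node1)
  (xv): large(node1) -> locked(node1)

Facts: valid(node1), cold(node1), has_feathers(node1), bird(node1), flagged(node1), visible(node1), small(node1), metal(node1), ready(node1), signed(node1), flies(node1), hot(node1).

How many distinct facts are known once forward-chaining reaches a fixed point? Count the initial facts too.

Round 1 — (iii), (iv), (v), (vii), (viii), (xi), (xiii), derive stale(node1), penguin(node1), open(node1), closed(node1), blue(node1), mammal(node1), wooden(node1).
Round 2 — (i), (xiv), derive red(node1), approved(node1).
Round 3 — (xii), derive large(node1).
Round 4 — (vi), (x), (xv), derive active(node1), green(node1), locked(node1).
Round 5 — (ii), derive swims(node1).
Closure: {active(node1), approved(node1), bird(node1), blue(node1), closed(node1), cold(node1), flagged(node1), flies(node1), green(node1), has_feathers(node1), hot(node1), large(node1), locked(node1), mammal(node1), metal(node1), open(node1), penguin(node1), ready(node1), red(node1), signed(node1), small(node1), stale(node1), swims(node1), valid(node1), visible(node1), wooden(node1)} — 26 facts.

26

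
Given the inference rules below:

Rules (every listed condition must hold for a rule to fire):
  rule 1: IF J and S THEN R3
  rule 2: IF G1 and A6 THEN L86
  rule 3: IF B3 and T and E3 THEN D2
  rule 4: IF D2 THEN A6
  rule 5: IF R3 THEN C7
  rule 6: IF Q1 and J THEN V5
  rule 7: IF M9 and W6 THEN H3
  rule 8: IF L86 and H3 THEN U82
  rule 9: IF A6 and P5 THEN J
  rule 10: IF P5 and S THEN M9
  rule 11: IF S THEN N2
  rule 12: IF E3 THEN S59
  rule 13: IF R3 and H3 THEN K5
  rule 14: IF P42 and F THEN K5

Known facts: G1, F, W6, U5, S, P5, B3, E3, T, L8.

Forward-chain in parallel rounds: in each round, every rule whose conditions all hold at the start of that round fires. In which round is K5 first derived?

5

Round 1: rule 3 [IF B3 and T and E3 THEN D2]; rule 10 [IF P5 and S THEN M9]; rule 11 [IF S THEN N2]; rule 12 [IF E3 THEN S59]. New: D2, M9, N2, S59.
Round 2: rule 4 [IF D2 THEN A6]; rule 7 [IF M9 and W6 THEN H3]. New: A6, H3.
Round 3: rule 2 [IF G1 and A6 THEN L86]; rule 9 [IF A6 and P5 THEN J]. New: L86, J.
Round 4: rule 1 [IF J and S THEN R3]; rule 8 [IF L86 and H3 THEN U82]. New: R3, U82.
Round 5: rule 5 [IF R3 THEN C7]; rule 13 [IF R3 and H3 THEN K5]. New: C7, K5.
K5 first appears in round 5.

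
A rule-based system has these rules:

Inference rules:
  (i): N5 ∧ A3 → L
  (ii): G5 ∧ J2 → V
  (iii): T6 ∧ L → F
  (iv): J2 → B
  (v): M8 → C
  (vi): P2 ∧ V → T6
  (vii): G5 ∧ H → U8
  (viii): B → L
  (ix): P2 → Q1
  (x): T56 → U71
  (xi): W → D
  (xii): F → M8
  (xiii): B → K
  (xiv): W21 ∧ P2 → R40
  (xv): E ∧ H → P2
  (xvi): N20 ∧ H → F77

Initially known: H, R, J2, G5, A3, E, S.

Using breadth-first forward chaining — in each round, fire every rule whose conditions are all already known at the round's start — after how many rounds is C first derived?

5

Round 1: (ii) [G5 ∧ J2 → V]; (iv) [J2 → B]; (vii) [G5 ∧ H → U8]; (xv) [E ∧ H → P2]. Adds V, B, U8, P2.
Round 2: (vi) [P2 ∧ V → T6]; (viii) [B → L]; (ix) [P2 → Q1]; (xiii) [B → K]. Adds T6, L, Q1, K.
Round 3: (iii) [T6 ∧ L → F]. Adds F.
Round 4: (xii) [F → M8]. Adds M8.
Round 5: (v) [M8 → C]. Adds C.
C first appears in round 5.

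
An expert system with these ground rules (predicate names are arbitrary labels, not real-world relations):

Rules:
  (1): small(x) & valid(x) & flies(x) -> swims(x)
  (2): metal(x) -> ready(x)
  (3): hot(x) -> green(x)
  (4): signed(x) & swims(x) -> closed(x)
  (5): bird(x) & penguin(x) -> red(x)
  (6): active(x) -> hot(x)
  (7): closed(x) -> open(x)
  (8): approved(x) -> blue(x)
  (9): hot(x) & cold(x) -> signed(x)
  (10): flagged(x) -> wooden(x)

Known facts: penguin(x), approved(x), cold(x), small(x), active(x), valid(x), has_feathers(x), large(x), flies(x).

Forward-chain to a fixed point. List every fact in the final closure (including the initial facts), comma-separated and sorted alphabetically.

[1] (1) [small(x) & valid(x) & flies(x) -> swims(x)]; (6) [active(x) -> hot(x)]; (8) [approved(x) -> blue(x)]. ⇒ new: swims(x), hot(x), blue(x).
[2] (3) [hot(x) -> green(x)]; (9) [hot(x) & cold(x) -> signed(x)]. ⇒ new: green(x), signed(x).
[3] (4) [signed(x) & swims(x) -> closed(x)]. ⇒ new: closed(x).
[4] (7) [closed(x) -> open(x)]. ⇒ new: open(x).

active(x), approved(x), blue(x), closed(x), cold(x), flies(x), green(x), has_feathers(x), hot(x), large(x), open(x), penguin(x), signed(x), small(x), swims(x), valid(x)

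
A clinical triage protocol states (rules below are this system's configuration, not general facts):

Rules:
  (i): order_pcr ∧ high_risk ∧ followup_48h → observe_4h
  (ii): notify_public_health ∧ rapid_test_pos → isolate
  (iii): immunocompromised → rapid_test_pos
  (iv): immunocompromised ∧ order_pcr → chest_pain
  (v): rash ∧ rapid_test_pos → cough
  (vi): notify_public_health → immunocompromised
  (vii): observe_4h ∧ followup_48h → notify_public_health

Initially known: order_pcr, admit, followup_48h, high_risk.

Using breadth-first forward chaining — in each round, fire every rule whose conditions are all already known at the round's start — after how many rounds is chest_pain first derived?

Round 1 — (i), derive observe_4h.
Round 2 — (vii), derive notify_public_health.
Round 3 — (vi), derive immunocompromised.
Round 4 — (iii), (iv), derive rapid_test_pos, chest_pain.
chest_pain first appears in round 4.

4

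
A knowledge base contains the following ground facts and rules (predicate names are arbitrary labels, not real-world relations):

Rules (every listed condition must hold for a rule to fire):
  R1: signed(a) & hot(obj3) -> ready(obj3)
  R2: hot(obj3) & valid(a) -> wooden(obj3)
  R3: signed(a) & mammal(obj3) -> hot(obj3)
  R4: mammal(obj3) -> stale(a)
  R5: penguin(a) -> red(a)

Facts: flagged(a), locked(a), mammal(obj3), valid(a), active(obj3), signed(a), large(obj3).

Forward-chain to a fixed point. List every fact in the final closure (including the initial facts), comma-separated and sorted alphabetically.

[1] R3 [signed(a) & mammal(obj3) -> hot(obj3)]; R4 [mammal(obj3) -> stale(a)]. ⇒ new: hot(obj3), stale(a).
[2] R1 [signed(a) & hot(obj3) -> ready(obj3)]; R2 [hot(obj3) & valid(a) -> wooden(obj3)]. ⇒ new: ready(obj3), wooden(obj3).

active(obj3), flagged(a), hot(obj3), large(obj3), locked(a), mammal(obj3), ready(obj3), signed(a), stale(a), valid(a), wooden(obj3)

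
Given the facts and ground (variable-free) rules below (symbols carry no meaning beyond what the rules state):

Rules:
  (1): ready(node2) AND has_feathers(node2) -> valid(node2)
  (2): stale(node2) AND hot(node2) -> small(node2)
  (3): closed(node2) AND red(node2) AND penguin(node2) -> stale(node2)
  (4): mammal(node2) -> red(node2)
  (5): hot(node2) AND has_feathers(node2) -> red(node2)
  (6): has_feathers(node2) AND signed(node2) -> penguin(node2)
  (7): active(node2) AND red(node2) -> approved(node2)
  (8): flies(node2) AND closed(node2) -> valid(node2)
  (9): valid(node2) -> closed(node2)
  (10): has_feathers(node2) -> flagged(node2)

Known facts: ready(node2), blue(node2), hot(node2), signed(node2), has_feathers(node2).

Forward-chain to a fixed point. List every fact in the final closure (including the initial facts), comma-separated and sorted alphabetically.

blue(node2), closed(node2), flagged(node2), has_feathers(node2), hot(node2), penguin(node2), ready(node2), red(node2), signed(node2), small(node2), stale(node2), valid(node2)

Round 1 fires (1), (5), (6), (10), giving valid(node2), red(node2), penguin(node2), flagged(node2).
Round 2 fires (9), giving closed(node2).
Round 3 fires (3), giving stale(node2).
Round 4 fires (2), giving small(node2).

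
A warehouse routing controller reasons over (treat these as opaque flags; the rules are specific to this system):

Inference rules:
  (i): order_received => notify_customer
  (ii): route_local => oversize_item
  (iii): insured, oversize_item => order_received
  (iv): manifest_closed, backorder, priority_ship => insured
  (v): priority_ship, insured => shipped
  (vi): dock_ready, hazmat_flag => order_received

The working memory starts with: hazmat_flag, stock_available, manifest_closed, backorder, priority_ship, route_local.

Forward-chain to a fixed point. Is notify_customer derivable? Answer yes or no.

yes

Round 1: (ii) [route_local => oversize_item]; (iv) [manifest_closed, backorder, priority_ship => insured]. Adds oversize_item, insured.
Round 2: (iii) [insured, oversize_item => order_received]; (v) [priority_ship, insured => shipped]. Adds order_received, shipped.
Round 3: (i) [order_received => notify_customer]. Adds notify_customer.
notify_customer appears in round 3, so it is derivable.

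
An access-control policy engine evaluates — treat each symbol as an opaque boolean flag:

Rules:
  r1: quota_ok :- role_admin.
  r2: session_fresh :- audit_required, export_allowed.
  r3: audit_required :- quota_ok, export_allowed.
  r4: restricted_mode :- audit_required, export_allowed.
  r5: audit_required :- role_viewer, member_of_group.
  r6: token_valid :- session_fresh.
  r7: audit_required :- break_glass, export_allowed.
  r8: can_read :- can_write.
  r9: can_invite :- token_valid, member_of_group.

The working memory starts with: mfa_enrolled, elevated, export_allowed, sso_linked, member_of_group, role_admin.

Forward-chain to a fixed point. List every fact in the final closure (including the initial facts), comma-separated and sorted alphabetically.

audit_required, can_invite, elevated, export_allowed, member_of_group, mfa_enrolled, quota_ok, restricted_mode, role_admin, session_fresh, sso_linked, token_valid

Round 1: r1 [quota_ok :- role_admin.]. Adds quota_ok.
Round 2: r3 [audit_required :- quota_ok, export_allowed.]. Adds audit_required.
Round 3: r2 [session_fresh :- audit_required, export_allowed.]; r4 [restricted_mode :- audit_required, export_allowed.]. Adds session_fresh, restricted_mode.
Round 4: r6 [token_valid :- session_fresh.]. Adds token_valid.
Round 5: r9 [can_invite :- token_valid, member_of_group.]. Adds can_invite.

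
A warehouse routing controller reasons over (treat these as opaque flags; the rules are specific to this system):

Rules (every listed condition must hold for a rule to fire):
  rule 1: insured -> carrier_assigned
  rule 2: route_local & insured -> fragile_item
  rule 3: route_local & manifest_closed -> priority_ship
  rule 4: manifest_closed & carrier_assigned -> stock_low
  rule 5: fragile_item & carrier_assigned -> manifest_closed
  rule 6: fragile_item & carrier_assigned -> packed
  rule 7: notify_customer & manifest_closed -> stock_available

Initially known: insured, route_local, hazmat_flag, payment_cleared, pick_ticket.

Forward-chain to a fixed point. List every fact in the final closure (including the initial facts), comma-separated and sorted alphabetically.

carrier_assigned, fragile_item, hazmat_flag, insured, manifest_closed, packed, payment_cleared, pick_ticket, priority_ship, route_local, stock_low

Round 1 fires rule 1, rule 2, giving carrier_assigned, fragile_item.
Round 2 fires rule 5, rule 6, giving manifest_closed, packed.
Round 3 fires rule 3, rule 4, giving priority_ship, stock_low.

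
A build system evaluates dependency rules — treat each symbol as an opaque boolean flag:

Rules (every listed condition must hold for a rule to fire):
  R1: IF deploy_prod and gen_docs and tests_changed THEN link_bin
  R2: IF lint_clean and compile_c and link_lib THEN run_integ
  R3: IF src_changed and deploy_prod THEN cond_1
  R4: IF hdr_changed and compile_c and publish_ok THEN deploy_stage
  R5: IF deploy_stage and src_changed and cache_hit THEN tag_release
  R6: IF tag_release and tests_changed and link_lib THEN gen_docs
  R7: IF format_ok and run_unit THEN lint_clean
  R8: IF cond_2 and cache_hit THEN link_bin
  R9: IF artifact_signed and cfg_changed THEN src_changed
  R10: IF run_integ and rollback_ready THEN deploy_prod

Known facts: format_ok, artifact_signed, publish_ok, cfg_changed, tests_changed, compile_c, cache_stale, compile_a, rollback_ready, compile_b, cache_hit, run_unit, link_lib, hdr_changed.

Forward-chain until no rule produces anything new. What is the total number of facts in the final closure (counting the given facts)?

Round 1 — R4, R7, R9, derive deploy_stage, lint_clean, src_changed.
Round 2 — R2, R5, derive run_integ, tag_release.
Round 3 — R6, R10, derive gen_docs, deploy_prod.
Round 4 — R1, R3, derive link_bin, cond_1.
Closure: {artifact_signed, cache_hit, cache_stale, cfg_changed, compile_a, compile_b, compile_c, cond_1, deploy_prod, deploy_stage, format_ok, gen_docs, hdr_changed, link_bin, link_lib, lint_clean, publish_ok, rollback_ready, run_integ, run_unit, src_changed, tag_release, tests_changed} — 23 facts.

23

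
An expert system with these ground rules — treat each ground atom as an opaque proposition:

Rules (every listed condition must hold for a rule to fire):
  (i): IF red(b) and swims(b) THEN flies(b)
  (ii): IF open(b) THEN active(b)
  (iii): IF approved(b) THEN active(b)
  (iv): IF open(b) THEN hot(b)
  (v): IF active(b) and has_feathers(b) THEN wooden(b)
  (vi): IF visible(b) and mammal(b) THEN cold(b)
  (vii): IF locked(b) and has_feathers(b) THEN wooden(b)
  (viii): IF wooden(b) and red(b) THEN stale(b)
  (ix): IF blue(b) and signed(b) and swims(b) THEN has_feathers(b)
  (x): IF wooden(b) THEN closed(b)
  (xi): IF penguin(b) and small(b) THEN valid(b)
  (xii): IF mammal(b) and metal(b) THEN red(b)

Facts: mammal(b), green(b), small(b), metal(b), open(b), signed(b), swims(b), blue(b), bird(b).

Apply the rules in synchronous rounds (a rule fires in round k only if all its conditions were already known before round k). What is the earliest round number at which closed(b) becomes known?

3

[1] (ii) [IF open(b) THEN active(b)]; (iv) [IF open(b) THEN hot(b)]; (ix) [IF blue(b) and signed(b) and swims(b) THEN has_feathers(b)]; (xii) [IF mammal(b) and metal(b) THEN red(b)]. ⇒ new: active(b), hot(b), has_feathers(b), red(b).
[2] (i) [IF red(b) and swims(b) THEN flies(b)]; (v) [IF active(b) and has_feathers(b) THEN wooden(b)]. ⇒ new: flies(b), wooden(b).
[3] (viii) [IF wooden(b) and red(b) THEN stale(b)]; (x) [IF wooden(b) THEN closed(b)]. ⇒ new: stale(b), closed(b).
closed(b) first appears in round 3.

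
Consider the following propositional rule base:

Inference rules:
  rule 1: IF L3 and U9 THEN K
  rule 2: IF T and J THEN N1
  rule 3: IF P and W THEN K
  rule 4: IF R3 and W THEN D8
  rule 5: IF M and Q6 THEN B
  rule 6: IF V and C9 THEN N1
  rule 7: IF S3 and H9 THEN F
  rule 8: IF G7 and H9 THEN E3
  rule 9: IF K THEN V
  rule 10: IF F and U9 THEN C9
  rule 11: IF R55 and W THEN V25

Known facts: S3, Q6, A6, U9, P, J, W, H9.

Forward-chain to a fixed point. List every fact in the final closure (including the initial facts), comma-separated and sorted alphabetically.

Round 1: rule 3 [IF P and W THEN K]; rule 7 [IF S3 and H9 THEN F]. New: K, F.
Round 2: rule 9 [IF K THEN V]; rule 10 [IF F and U9 THEN C9]. New: V, C9.
Round 3: rule 6 [IF V and C9 THEN N1]. New: N1.

A6, C9, F, H9, J, K, N1, P, Q6, S3, U9, V, W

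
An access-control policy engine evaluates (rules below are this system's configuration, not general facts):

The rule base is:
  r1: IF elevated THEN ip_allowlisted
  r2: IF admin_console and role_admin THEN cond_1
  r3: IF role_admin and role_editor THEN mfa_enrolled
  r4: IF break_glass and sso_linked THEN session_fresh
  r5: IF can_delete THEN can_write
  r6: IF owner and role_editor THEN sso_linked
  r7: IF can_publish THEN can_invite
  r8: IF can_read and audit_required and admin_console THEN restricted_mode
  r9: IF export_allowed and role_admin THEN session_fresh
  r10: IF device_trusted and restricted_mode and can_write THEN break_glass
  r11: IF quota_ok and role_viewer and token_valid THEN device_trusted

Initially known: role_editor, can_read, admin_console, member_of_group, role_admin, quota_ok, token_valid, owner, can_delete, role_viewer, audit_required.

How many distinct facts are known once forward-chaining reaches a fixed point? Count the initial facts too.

Round 1: r2 [IF admin_console and role_admin THEN cond_1]; r3 [IF role_admin and role_editor THEN mfa_enrolled]; r5 [IF can_delete THEN can_write]; r6 [IF owner and role_editor THEN sso_linked]; r8 [IF can_read and audit_required and admin_console THEN restricted_mode]; r11 [IF quota_ok and role_viewer and token_valid THEN device_trusted]. Adds cond_1, mfa_enrolled, can_write, sso_linked, restricted_mode, device_trusted.
Round 2: r10 [IF device_trusted and restricted_mode and can_write THEN break_glass]. Adds break_glass.
Round 3: r4 [IF break_glass and sso_linked THEN session_fresh]. Adds session_fresh.
Closure: {admin_console, audit_required, break_glass, can_delete, can_read, can_write, cond_1, device_trusted, member_of_group, mfa_enrolled, owner, quota_ok, restricted_mode, role_admin, role_editor, role_viewer, session_fresh, sso_linked, token_valid} — 19 facts.

19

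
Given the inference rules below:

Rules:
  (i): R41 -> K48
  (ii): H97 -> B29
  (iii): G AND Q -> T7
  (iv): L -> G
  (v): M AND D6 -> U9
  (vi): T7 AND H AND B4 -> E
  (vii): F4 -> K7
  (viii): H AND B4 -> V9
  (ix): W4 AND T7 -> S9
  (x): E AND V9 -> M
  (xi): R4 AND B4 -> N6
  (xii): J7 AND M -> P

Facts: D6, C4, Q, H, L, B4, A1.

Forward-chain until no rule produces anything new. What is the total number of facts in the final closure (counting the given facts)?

Round 1: (iv) [L -> G]; (viii) [H AND B4 -> V9]. New: G, V9.
Round 2: (iii) [G AND Q -> T7]. New: T7.
Round 3: (vi) [T7 AND H AND B4 -> E]. New: E.
Round 4: (x) [E AND V9 -> M]. New: M.
Round 5: (v) [M AND D6 -> U9]. New: U9.
Closure: {A1, B4, C4, D6, E, G, H, L, M, Q, T7, U9, V9} — 13 facts.

13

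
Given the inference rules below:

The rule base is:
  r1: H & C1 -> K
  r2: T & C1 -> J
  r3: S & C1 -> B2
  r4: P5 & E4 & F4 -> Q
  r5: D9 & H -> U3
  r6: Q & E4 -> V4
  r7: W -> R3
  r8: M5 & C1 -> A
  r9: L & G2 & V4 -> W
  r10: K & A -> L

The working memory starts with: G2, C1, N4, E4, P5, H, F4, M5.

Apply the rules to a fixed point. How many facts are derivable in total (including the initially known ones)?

15

[1] r1 [H & C1 -> K]; r4 [P5 & E4 & F4 -> Q]; r8 [M5 & C1 -> A]. ⇒ new: K, Q, A.
[2] r6 [Q & E4 -> V4]; r10 [K & A -> L]. ⇒ new: V4, L.
[3] r9 [L & G2 & V4 -> W]. ⇒ new: W.
[4] r7 [W -> R3]. ⇒ new: R3.
Closure: {A, C1, E4, F4, G2, H, K, L, M5, N4, P5, Q, R3, V4, W} — 15 facts.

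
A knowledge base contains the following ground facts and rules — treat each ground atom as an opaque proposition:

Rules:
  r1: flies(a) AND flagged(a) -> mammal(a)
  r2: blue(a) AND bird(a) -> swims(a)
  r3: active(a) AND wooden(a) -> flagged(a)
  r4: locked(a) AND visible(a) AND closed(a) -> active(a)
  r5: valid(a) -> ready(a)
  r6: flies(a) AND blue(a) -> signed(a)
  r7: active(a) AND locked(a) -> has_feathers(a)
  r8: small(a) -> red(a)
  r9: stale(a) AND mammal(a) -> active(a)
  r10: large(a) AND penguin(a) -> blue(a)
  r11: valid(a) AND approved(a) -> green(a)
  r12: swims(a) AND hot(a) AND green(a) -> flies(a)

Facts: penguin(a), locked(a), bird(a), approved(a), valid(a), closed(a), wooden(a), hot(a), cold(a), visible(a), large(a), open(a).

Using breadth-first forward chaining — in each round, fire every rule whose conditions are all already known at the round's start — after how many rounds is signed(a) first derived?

Round 1 fires r4, r5, r10, r11, giving active(a), ready(a), blue(a), green(a).
Round 2 fires r2, r3, r7, giving swims(a), flagged(a), has_feathers(a).
Round 3 fires r12, giving flies(a).
Round 4 fires r1, r6, giving mammal(a), signed(a).
signed(a) first appears in round 4.

4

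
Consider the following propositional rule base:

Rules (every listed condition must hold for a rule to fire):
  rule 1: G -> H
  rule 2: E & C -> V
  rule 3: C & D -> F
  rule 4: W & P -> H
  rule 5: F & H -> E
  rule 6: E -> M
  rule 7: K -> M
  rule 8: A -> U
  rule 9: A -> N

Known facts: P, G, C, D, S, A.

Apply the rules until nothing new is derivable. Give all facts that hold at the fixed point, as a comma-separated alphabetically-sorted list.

Round 1: rule 1 [G -> H]; rule 3 [C & D -> F]; rule 8 [A -> U]; rule 9 [A -> N]. Adds H, F, U, N.
Round 2: rule 5 [F & H -> E]. Adds E.
Round 3: rule 2 [E & C -> V]; rule 6 [E -> M]. Adds V, M.

A, C, D, E, F, G, H, M, N, P, S, U, V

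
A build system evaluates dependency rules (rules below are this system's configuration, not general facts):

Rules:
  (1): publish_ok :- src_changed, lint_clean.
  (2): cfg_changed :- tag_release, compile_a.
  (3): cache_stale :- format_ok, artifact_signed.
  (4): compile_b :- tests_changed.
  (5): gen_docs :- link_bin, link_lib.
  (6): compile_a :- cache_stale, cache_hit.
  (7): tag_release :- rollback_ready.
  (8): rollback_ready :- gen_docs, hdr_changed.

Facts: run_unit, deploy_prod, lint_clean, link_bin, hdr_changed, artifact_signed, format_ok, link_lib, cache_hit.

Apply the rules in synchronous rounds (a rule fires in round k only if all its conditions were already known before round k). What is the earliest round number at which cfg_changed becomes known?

4

Round 1 fires (3), (5), giving cache_stale, gen_docs.
Round 2 fires (6), (8), giving compile_a, rollback_ready.
Round 3 fires (7), giving tag_release.
Round 4 fires (2), giving cfg_changed.
cfg_changed first appears in round 4.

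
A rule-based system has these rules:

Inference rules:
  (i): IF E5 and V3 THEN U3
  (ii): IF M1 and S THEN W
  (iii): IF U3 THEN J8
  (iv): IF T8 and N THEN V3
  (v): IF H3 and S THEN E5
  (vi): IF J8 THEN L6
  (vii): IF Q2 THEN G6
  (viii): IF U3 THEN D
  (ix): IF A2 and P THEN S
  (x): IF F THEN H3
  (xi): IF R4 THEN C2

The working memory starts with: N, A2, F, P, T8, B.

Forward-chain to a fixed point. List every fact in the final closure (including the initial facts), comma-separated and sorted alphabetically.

Round 1 — (iv), (ix), (x), derive V3, S, H3.
Round 2 — (v), derive E5.
Round 3 — (i), derive U3.
Round 4 — (iii), (viii), derive J8, D.
Round 5 — (vi), derive L6.

A2, B, D, E5, F, H3, J8, L6, N, P, S, T8, U3, V3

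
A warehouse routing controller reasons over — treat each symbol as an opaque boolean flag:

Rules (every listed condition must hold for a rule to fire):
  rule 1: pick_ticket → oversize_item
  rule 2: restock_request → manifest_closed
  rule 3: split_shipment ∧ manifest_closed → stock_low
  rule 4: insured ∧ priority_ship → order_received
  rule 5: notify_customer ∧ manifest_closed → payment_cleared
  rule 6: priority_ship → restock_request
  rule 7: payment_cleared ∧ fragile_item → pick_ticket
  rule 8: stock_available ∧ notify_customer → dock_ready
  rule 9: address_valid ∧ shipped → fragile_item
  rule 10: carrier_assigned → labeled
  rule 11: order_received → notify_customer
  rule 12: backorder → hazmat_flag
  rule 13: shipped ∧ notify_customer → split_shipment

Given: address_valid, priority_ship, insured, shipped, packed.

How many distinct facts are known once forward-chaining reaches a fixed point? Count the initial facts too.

15

Round 1 — rule 4, rule 6, rule 9, derive order_received, restock_request, fragile_item.
Round 2 — rule 2, rule 11, derive manifest_closed, notify_customer.
Round 3 — rule 5, rule 13, derive payment_cleared, split_shipment.
Round 4 — rule 3, rule 7, derive stock_low, pick_ticket.
Round 5 — rule 1, derive oversize_item.
Closure: {address_valid, fragile_item, insured, manifest_closed, notify_customer, order_received, oversize_item, packed, payment_cleared, pick_ticket, priority_ship, restock_request, shipped, split_shipment, stock_low} — 15 facts.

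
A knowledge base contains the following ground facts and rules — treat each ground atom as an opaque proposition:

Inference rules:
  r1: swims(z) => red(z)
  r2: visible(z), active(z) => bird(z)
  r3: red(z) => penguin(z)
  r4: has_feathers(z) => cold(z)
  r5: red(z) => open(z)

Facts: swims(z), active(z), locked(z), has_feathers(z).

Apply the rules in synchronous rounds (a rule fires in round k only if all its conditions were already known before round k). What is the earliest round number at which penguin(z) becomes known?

Round 1: r1 [swims(z) => red(z)]; r4 [has_feathers(z) => cold(z)]. Adds red(z), cold(z).
Round 2: r3 [red(z) => penguin(z)]; r5 [red(z) => open(z)]. Adds penguin(z), open(z).
penguin(z) first appears in round 2.

2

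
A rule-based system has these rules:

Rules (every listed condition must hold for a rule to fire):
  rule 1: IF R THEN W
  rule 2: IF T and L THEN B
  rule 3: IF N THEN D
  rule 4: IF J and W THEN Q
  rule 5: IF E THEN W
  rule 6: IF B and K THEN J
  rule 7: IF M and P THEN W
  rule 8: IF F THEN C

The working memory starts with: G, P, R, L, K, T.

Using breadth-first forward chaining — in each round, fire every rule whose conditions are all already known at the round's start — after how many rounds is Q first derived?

Round 1 — rule 1, rule 2, derive W, B.
Round 2 — rule 6, derive J.
Round 3 — rule 4, derive Q.
Q first appears in round 3.

3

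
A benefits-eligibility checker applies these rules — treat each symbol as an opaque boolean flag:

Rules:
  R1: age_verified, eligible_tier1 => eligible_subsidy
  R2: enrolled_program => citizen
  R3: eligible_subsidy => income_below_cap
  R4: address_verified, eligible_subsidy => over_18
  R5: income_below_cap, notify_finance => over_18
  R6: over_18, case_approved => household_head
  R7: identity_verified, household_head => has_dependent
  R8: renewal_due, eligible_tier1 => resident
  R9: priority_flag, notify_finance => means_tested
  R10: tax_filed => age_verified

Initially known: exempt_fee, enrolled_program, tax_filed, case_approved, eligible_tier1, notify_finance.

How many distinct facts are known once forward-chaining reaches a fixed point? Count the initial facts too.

Round 1 fires R2, R10, giving citizen, age_verified.
Round 2 fires R1, giving eligible_subsidy.
Round 3 fires R3, giving income_below_cap.
Round 4 fires R5, giving over_18.
Round 5 fires R6, giving household_head.
Closure: {age_verified, case_approved, citizen, eligible_subsidy, eligible_tier1, enrolled_program, exempt_fee, household_head, income_below_cap, notify_finance, over_18, tax_filed} — 12 facts.

12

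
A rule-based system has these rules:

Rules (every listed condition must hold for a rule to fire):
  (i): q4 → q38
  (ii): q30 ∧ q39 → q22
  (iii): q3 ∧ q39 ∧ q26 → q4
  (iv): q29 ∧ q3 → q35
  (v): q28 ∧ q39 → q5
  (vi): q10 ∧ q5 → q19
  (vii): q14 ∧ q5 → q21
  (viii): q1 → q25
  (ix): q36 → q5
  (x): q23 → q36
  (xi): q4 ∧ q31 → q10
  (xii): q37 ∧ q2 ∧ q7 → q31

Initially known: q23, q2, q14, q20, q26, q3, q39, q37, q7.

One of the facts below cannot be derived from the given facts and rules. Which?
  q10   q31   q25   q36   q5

q25

Round 1 — (iii), (x), (xii), derive q4, q36, q31.
Round 2 — (i), (ix), (xi), derive q38, q5, q10.
Round 3 — (vi), (vii), derive q19, q21.
Derived: q36 (round 1), q31 (round 1), q10 (round 2), q5 (round 2). q25 never appears in any round.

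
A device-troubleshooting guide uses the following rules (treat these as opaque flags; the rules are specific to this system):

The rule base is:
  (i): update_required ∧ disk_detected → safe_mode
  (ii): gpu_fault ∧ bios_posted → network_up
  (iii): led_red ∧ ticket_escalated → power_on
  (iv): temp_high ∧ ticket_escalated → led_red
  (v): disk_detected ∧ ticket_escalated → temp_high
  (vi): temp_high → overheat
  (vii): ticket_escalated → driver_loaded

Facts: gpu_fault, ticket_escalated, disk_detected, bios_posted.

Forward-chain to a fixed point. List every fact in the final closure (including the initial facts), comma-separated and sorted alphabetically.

Round 1: (ii) [gpu_fault ∧ bios_posted → network_up]; (v) [disk_detected ∧ ticket_escalated → temp_high]; (vii) [ticket_escalated → driver_loaded]. Adds network_up, temp_high, driver_loaded.
Round 2: (iv) [temp_high ∧ ticket_escalated → led_red]; (vi) [temp_high → overheat]. Adds led_red, overheat.
Round 3: (iii) [led_red ∧ ticket_escalated → power_on]. Adds power_on.

bios_posted, disk_detected, driver_loaded, gpu_fault, led_red, network_up, overheat, power_on, temp_high, ticket_escalated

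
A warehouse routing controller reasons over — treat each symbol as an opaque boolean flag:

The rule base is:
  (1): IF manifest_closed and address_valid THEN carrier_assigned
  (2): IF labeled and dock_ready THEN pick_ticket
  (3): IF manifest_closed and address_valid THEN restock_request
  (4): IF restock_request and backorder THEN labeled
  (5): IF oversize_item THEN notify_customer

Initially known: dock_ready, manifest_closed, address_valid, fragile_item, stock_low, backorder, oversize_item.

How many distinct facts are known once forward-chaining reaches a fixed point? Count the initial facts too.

12

Round 1: (1) [IF manifest_closed and address_valid THEN carrier_assigned]; (3) [IF manifest_closed and address_valid THEN restock_request]; (5) [IF oversize_item THEN notify_customer]. Adds carrier_assigned, restock_request, notify_customer.
Round 2: (4) [IF restock_request and backorder THEN labeled]. Adds labeled.
Round 3: (2) [IF labeled and dock_ready THEN pick_ticket]. Adds pick_ticket.
Closure: {address_valid, backorder, carrier_assigned, dock_ready, fragile_item, labeled, manifest_closed, notify_customer, oversize_item, pick_ticket, restock_request, stock_low} — 12 facts.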